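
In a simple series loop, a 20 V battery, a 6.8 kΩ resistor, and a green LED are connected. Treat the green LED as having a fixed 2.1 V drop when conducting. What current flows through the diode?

KVL around the loop: 20 = V_D + I·R = 2.1 + I × 6.8 kΩ.
So I = (20 − 2.1) / 6.8 kΩ = 17.9 / 6.8 = 2.63 mA.

I ≈ 2.6 mA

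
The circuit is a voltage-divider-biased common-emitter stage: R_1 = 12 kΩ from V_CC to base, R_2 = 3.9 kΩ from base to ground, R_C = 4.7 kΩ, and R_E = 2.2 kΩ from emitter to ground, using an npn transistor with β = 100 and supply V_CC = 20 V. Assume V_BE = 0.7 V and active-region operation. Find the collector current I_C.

Thevenize the base divider: V_Th = V_CC·R_2/(R_1+R_2) = 20×3.9/15.9 = 4.91 V, R_Th = R_1‖R_2 = 2.94 kΩ.
Base-emitter loop: V_Th = I_B·R_Th + V_BE + (β+1)I_B·R_E, so I_B = (4.91 − 0.7) / (2.94 + 101×2.2) = 0.0187 mA.
I_C = β·I_B = 100×0.0187 = 1.87 mA, and I_E = (β+1)I_B = 1.89 mA.
V_CE = V_CC − I_C·R_C − I_E·R_E = 20 − 1.87×4.7 − 1.89×2.2 = 7.07 V.
V_CE = 7.07 V > 0.2 V confirms active-region operation.

I_C ≈ 1.9 mA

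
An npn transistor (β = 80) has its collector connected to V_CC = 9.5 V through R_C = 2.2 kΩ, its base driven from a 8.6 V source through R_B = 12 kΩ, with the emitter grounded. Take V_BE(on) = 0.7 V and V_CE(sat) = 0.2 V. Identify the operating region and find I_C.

Assume active: I_B = (8.6 − 0.7)/12 = 0.658 mA, giving I_C = β·I_B = 52.7 mA.
But then V_CE = 9.5 − 52.7×2.2 = -106 V < V_CE(sat) = 0.2 V — impossible in the active region.
So the transistor is saturated. With V_CE = 0.2 V, I_C = (V_CC − 0.2)/R_C = 9.3/2.2 = 4.23 mA.
Check: β·I_B = 52.7 mA > I_C = 4.23 mA, confirming saturation.

saturation; I_C ≈ 4.2 mA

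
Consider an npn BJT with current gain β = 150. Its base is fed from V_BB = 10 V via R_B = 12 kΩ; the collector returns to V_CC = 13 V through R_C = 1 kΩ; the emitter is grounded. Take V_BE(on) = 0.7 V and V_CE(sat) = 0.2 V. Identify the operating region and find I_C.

Assume active: I_B = (10 − 0.7)/12 = 0.775 mA, giving I_C = β·I_B = 116 mA.
But then V_CE = 13 − 116×1 = -103 V < V_CE(sat) = 0.2 V — impossible in the active region.
So the transistor is saturated. With V_CE = 0.2 V, I_C = (V_CC − 0.2)/R_C = 12.8/1 = 12.8 mA.
Check: β·I_B = 116 mA > I_C = 12.8 mA, confirming saturation.

saturation; I_C ≈ 13 mA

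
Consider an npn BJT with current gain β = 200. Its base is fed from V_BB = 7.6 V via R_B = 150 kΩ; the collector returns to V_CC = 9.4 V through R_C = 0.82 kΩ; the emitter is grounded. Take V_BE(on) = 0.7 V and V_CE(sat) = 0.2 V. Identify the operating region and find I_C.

Assume active. Base-emitter loop: I_B = (V_BB − V_BE)/R_B = (7.6 − 0.7)/150 = 0.046 mA.
I_C = β·I_B = 200×0.046 = 9.2 mA.
V_CE = V_CC − I_C·R_C = 9.4 − 9.2×0.82 = 1.86 V > V_CE(sat), so the active-region assumption holds.

active; I_C ≈ 9.2 mA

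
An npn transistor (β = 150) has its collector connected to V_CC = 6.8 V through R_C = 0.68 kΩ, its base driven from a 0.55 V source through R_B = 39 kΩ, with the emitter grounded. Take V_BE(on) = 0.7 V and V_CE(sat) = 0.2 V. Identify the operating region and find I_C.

V_BB = 0.55 V ≤ V_BE(on) = 0.7 V, so the base-emitter junction is not forward biased.
The transistor is in cutoff: I_B = I_C = 0.

cutoff; I_C ≈ 0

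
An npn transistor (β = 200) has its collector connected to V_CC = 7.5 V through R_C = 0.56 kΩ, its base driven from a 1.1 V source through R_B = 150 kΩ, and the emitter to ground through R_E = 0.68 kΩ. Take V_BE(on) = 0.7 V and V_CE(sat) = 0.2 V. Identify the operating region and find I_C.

active; I_C ≈ 0.28 mA

Assume active. Base-emitter loop: I_B = (V_BB − V_BE)/(R_B + (β+1)R_E) = (1.1 − 0.7)/(150 + 201×0.68) = 0.0014 mA.
I_C = β·I_B = 200×0.0014 = 0.279 mA.
V_CE = V_CC − I_C·R_C − I_E·R_E = 7.5 − 0.279×0.56 − 0.28×0.68 = 7.15 V > V_CE(sat), so the active-region assumption holds.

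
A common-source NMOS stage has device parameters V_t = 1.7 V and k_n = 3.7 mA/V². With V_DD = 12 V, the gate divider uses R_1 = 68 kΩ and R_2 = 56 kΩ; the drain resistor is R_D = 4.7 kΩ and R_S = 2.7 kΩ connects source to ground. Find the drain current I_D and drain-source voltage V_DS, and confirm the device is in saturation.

V_G = V_DD·R_2/(R_1+R_2) = 12×56/124 = 5.42 V.
Assume saturation: I_D = (k_n/2)(V_GS − V_t)² with V_GS = V_G − I_D·R_S = 5.42 − 2.7·I_D.
Substituting gives 13.5·I_D² − 38.2·I_D + 25.6 = 0, with roots I_D = 1.09 or 1.74 mA.
The root I_D = 1.74 mA gives V_GS = 0.731 V ≤ V_t, so take I_D = 1.09 mA.
Then V_GS = 2.47 V and V_DS = V_DD − I_D(R_D+R_S) = 12 − 1.09×7.4 = 3.91 V.
Saturation requires V_DS ≥ V_GS − V_t = 0.769 V; 3.91 ≥ 0.769 ✓.

I_D ≈ 1.1 mA, V_DS ≈ 3.9 V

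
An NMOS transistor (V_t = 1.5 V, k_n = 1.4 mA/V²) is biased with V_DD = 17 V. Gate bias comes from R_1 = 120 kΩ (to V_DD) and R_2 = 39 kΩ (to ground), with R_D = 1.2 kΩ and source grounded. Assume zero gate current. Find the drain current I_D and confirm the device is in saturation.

V_G = V_DD·R_2/(R_1+R_2) = 17×39/159 = 4.17 V. With the source grounded, V_GS = V_G = 4.17 V.
Assume saturation: I_D = (k_n/2)(V_GS − V_t)² = (1.4/2)×(4.17 − 1.5)² = 0.7×2.67² = 4.99 mA.
V_DS = V_DD − I_D·R_D = 17 − 4.99×1.2 = 11 V.
Saturation requires V_DS ≥ V_GS − V_t = 2.67 V; 11 ≥ 2.67 ✓.

I_D ≈ 5 mA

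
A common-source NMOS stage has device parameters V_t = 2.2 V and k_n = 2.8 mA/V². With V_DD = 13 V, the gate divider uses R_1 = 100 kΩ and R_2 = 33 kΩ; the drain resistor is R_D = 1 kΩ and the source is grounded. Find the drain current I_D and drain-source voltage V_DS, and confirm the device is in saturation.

V_G = V_DD·R_2/(R_1+R_2) = 13×33/133 = 3.23 V. With the source grounded, V_GS = V_G = 3.23 V.
Assume saturation: I_D = (k_n/2)(V_GS − V_t)² = (2.8/2)×(3.23 − 2.2)² = 1.4×1.03² = 1.47 mA.
V_DS = V_DD − I_D·R_D = 13 − 1.47×1 = 11.5 V.
Saturation requires V_DS ≥ V_GS − V_t = 1.03 V; 11.5 ≥ 1.03 ✓.

I_D ≈ 1.5 mA, V_DS ≈ 12 V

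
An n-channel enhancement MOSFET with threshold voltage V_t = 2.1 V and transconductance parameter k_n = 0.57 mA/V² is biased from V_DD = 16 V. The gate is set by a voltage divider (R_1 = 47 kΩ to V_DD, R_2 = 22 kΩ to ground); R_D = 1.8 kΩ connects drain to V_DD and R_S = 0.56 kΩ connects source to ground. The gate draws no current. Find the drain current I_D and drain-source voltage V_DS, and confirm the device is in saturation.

I_D ≈ 1.4 mA, V_DS ≈ 13 V

V_G = V_DD·R_2/(R_1+R_2) = 16×22/69 = 5.1 V.
Assume saturation: I_D = (k_n/2)(V_GS − V_t)² with V_GS = V_G − I_D·R_S = 5.1 − 0.56·I_D.
Substituting gives 0.0894·I_D² − 1.96·I_D + 2.57 = 0, with roots I_D = 1.4 or 20.5 mA.
The root I_D = 20.5 mA gives V_GS = -6.38 V ≤ V_t, so take I_D = 1.4 mA.
Then V_GS = 4.32 V and V_DS = V_DD − I_D(R_D+R_S) = 16 − 1.4×2.36 = 12.7 V.
Saturation requires V_DS ≥ V_GS − V_t = 2.22 V; 12.7 ≥ 2.22 ✓.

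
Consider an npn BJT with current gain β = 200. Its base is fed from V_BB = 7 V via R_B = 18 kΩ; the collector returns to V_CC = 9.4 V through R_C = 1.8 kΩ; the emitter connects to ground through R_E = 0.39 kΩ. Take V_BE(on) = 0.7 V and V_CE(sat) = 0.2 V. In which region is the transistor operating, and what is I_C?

saturation; I_C ≈ 4.2 mA

Assume active: I_B = (7 − 0.7)/(18 + 201×0.39) = 0.0654 mA, I_C = β·I_B = 13.1 mA.
Then V_CE = 9.4 − 13.1×1.8 − 13.1×0.39 = -19.3 V < 0.2 V — the active assumption fails.
Re-solve with V_CE = 0.2 V. KCL at the emitter: V_E/R_E = (V_BB−0.7−V_E)/R_B + (V_CC−0.2−V_E)/R_C, giving V_E = 1.72 V.
I_C = (V_CC − 0.2 − V_E)/R_C = (9.2 − 1.72)/1.8 = 4.16 mA.
Check: I_B = (6.3 − 1.72)/18 = 0.254 mA, and β·I_B = 50.9 mA > I_C, confirming saturation.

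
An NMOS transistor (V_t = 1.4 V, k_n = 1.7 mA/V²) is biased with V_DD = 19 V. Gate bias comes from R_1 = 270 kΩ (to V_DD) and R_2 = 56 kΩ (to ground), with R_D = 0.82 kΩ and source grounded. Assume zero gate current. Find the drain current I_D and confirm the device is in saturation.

V_G = V_DD·R_2/(R_1+R_2) = 19×56/326 = 3.26 V. With the source grounded, V_GS = V_G = 3.26 V.
Assume saturation: I_D = (k_n/2)(V_GS − V_t)² = (1.7/2)×(3.26 − 1.4)² = 0.85×1.86² = 2.95 mA.
V_DS = V_DD − I_D·R_D = 19 − 2.95×0.82 = 16.6 V.
Saturation requires V_DS ≥ V_GS − V_t = 1.86 V; 16.6 ≥ 1.86 ✓.

I_D ≈ 3 mA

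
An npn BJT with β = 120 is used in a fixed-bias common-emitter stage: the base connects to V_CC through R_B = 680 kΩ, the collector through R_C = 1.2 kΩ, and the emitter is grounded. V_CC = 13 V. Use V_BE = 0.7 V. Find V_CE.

V_CE ≈ 10 V

Base loop: V_CC = I_B·R_B + V_BE, so I_B = (13 − 0.7)/680 kΩ = 0.0181 mA.
In the active region I_C = β·I_B = 120 × 0.0181 = 2.17 mA.
Collector loop: V_CE = V_CC − I_C·R_C = 13 − 2.17×1.2 = 10.4 V.
Since V_CE = 10.4 V > V_CE(sat) ≈ 0.2 V, the transistor is in the active region as assumed.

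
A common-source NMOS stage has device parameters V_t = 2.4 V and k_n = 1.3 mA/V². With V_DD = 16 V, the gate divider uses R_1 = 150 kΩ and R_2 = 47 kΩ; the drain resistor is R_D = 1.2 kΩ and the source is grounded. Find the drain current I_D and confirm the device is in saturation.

I_D ≈ 1.3 mA

V_G = V_DD·R_2/(R_1+R_2) = 16×47/197 = 3.82 V. With the source grounded, V_GS = V_G = 3.82 V.
Assume saturation: I_D = (k_n/2)(V_GS − V_t)² = (1.3/2)×(3.82 − 2.4)² = 0.65×1.42² = 1.31 mA.
V_DS = V_DD − I_D·R_D = 16 − 1.31×1.2 = 14.4 V.
Saturation requires V_DS ≥ V_GS − V_t = 1.42 V; 14.4 ≥ 1.42 ✓.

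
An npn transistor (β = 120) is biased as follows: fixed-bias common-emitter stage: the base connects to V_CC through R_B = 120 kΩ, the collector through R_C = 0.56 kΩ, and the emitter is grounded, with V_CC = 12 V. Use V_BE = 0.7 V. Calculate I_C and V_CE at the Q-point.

I_C ≈ 11 mA, V_CE ≈ 5.7 V

Base loop: V_CC = I_B·R_B + V_BE, so I_B = (12 − 0.7)/120 kΩ = 0.0942 mA.
In the active region I_C = β·I_B = 120 × 0.0942 = 11.3 mA.
Collector loop: V_CE = V_CC − I_C·R_C = 12 − 11.3×0.56 = 5.67 V.
Since V_CE = 5.67 V > V_CE(sat) ≈ 0.2 V, the transistor is in the active region as assumed.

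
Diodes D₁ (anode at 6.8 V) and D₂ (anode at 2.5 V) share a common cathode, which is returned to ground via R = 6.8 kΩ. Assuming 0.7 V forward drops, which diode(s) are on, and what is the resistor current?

Assume both conduct. Then node N would need to be at both 6.8−0.7 = 6.1 V and 2.5−0.7 = 1.8 V, which is impossible.
Assume only D₁ conducts: V_N = 6.8 − 0.7 = 6.1 V, so I_R = 6.1/6.8 = 0.897 mA.
Check D₂: its anode-to-cathode voltage is 2.5 − 6.1 = -3.6 V < 0.7 V, so it is off. The assumption is consistent.

Only D₁ conducts; I_R ≈ 0.9 mA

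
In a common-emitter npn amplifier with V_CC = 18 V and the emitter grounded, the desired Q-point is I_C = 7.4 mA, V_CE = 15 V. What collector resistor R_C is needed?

Collector loop: V_CC = I_C·R_C + V_CE.
R_C = (V_CC − V_CE)/I_C = (18 − 15)/7.4 = 0.405 kΩ.

R_C ≈ 0.41 kΩ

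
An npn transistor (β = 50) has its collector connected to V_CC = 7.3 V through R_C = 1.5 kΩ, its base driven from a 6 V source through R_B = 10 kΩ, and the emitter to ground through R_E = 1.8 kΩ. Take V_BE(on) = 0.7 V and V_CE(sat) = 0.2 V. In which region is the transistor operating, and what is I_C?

saturation; I_C ≈ 2.1 mA

Assume active: I_B = (6 − 0.7)/(10 + 51×1.8) = 0.0521 mA, I_C = β·I_B = 2.6 mA.
Then V_CE = 7.3 − 2.6×1.5 − 2.66×1.8 = -1.38 V < 0.2 V — the active assumption fails.
Re-solve with V_CE = 0.2 V. KCL at the emitter: V_E/R_E = (V_BB−0.7−V_E)/R_B + (V_CC−0.2−V_E)/R_C, giving V_E = 3.98 V.
I_C = (V_CC − 0.2 − V_E)/R_C = (7.1 − 3.98)/1.5 = 2.08 mA.
Check: I_B = (5.3 − 3.98)/10 = 0.132 mA, and β·I_B = 6.6 mA > I_C, confirming saturation.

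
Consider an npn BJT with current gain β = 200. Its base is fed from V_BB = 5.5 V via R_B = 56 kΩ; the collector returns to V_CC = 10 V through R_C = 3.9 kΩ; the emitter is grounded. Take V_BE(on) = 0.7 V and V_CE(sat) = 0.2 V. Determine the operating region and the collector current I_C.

Assume active: I_B = (5.5 − 0.7)/56 = 0.0857 mA, giving I_C = β·I_B = 17.1 mA.
But then V_CE = 10 − 17.1×3.9 = -56.9 V < V_CE(sat) = 0.2 V — impossible in the active region.
So the transistor is saturated. With V_CE = 0.2 V, I_C = (V_CC − 0.2)/R_C = 9.8/3.9 = 2.51 mA.
Check: β·I_B = 17.1 mA > I_C = 2.51 mA, confirming saturation.

saturation; I_C ≈ 2.5 mA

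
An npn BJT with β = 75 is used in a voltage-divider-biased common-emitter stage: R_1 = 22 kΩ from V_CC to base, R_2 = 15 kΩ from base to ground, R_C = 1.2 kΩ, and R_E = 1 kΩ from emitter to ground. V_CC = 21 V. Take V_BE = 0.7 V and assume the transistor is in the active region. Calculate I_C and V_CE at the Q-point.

Thevenize the base divider: V_Th = V_CC·R_2/(R_1+R_2) = 21×15/37 = 8.51 V, R_Th = R_1‖R_2 = 8.92 kΩ.
Base-emitter loop: V_Th = I_B·R_Th + V_BE + (β+1)I_B·R_E, so I_B = (8.51 − 0.7) / (8.92 + 76×1) = 0.092 mA.
I_C = β·I_B = 75×0.092 = 6.9 mA, and I_E = (β+1)I_B = 6.99 mA.
V_CE = V_CC − I_C·R_C − I_E·R_E = 21 − 6.9×1.2 − 6.99×1 = 5.73 V.
V_CE = 5.73 V > 0.2 V confirms active-region operation.

I_C ≈ 6.9 mA, V_CE ≈ 5.7 V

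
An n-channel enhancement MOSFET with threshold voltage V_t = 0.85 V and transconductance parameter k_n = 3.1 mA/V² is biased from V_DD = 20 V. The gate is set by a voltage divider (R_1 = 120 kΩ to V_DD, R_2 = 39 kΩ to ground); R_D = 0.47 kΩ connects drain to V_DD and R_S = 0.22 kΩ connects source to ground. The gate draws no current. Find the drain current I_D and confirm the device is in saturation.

I_D ≈ 8.1 mA

V_G = V_DD·R_2/(R_1+R_2) = 20×39/159 = 4.91 V.
Assume saturation: I_D = (k_n/2)(V_GS − V_t)² with V_GS = V_G − I_D·R_S = 4.91 − 0.22·I_D.
Substituting gives 0.075·I_D² − 3.77·I_D + 25.5 = 0, with roots I_D = 8.07 or 42.1 mA.
The root I_D = 42.1 mA gives V_GS = -4.36 V ≤ V_t, so take I_D = 8.07 mA.
Then V_GS = 3.13 V and V_DS = V_DD − I_D(R_D+R_S) = 20 − 8.07×0.69 = 14.4 V.
Saturation requires V_DS ≥ V_GS − V_t = 2.28 V; 14.4 ≥ 2.28 ✓.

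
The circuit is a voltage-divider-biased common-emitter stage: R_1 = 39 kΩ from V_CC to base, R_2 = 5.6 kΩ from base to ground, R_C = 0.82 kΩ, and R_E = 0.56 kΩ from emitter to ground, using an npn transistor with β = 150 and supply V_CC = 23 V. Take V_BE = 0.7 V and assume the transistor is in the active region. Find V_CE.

Thevenize the base divider: V_Th = V_CC·R_2/(R_1+R_2) = 23×5.6/44.6 = 2.89 V, R_Th = R_1‖R_2 = 4.9 kΩ.
Base-emitter loop: V_Th = I_B·R_Th + V_BE + (β+1)I_B·R_E, so I_B = (2.89 − 0.7) / (4.9 + 151×0.56) = 0.0245 mA.
I_C = β·I_B = 150×0.0245 = 3.67 mA, and I_E = (β+1)I_B = 3.69 mA.
V_CE = V_CC − I_C·R_C − I_E·R_E = 23 − 3.67×0.82 − 3.69×0.56 = 17.9 V.
V_CE = 17.9 V > 0.2 V confirms active-region operation.

V_CE ≈ 18 V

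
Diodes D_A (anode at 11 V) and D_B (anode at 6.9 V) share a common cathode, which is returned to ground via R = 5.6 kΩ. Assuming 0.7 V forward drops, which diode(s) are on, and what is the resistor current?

Only D_A conducts; I_R ≈ 1.8 mA

Assume both conduct. Then node N would need to be at both 11−0.7 = 10.3 V and 6.9−0.7 = 6.2 V, which is impossible.
Assume only D_A conducts: V_N = 11 − 0.7 = 10.3 V, so I_R = 10.3/5.6 = 1.84 mA.
Check D_B: its anode-to-cathode voltage is 6.9 − 10.3 = -3.4 V < 0.7 V, so it is off. The assumption is consistent.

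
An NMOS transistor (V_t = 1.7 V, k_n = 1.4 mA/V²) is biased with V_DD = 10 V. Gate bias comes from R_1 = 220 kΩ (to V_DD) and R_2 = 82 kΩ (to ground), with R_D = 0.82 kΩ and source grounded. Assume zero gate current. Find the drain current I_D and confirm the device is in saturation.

V_G = V_DD·R_2/(R_1+R_2) = 10×82/302 = 2.72 V. With the source grounded, V_GS = V_G = 2.72 V.
Assume saturation: I_D = (k_n/2)(V_GS − V_t)² = (1.4/2)×(2.72 − 1.7)² = 0.7×1.02² = 0.721 mA.
V_DS = V_DD − I_D·R_D = 10 − 0.721×0.82 = 9.41 V.
Saturation requires V_DS ≥ V_GS − V_t = 1.02 V; 9.41 ≥ 1.02 ✓.

I_D ≈ 0.72 mA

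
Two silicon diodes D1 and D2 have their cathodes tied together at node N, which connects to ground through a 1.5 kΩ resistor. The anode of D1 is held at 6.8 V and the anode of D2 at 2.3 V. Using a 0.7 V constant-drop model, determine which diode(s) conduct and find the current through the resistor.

Assume both conduct. Then node N would need to be at both 6.8−0.7 = 6.1 V and 2.3−0.7 = 1.6 V, which is impossible.
Assume only D1 conducts: V_N = 6.8 − 0.7 = 6.1 V, so I_R = 6.1/1.5 = 4.07 mA.
Check D2: its anode-to-cathode voltage is 2.3 − 6.1 = -3.8 V < 0.7 V, so it is off. The assumption is consistent.

Only D1 conducts; I_R ≈ 4.1 mA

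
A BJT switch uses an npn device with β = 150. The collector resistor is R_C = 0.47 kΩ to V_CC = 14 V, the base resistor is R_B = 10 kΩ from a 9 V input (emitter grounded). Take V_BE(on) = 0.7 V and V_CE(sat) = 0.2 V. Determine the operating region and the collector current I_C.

saturation; I_C ≈ 29 mA

Assume active: I_B = (9 − 0.7)/10 = 0.83 mA, giving I_C = β·I_B = 125 mA.
But then V_CE = 14 − 125×0.47 = -44.5 V < V_CE(sat) = 0.2 V — impossible in the active region.
So the transistor is saturated. With V_CE = 0.2 V, I_C = (V_CC − 0.2)/R_C = 13.8/0.47 = 29.4 mA.
Check: β·I_B = 125 mA > I_C = 29.4 mA, confirming saturation.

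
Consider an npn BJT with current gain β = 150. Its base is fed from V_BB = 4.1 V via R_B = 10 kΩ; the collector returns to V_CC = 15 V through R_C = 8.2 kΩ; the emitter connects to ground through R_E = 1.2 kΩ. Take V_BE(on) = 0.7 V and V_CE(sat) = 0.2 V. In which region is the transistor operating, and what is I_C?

Assume active: I_B = (4.1 − 0.7)/(10 + 151×1.2) = 0.0178 mA, I_C = β·I_B = 2.67 mA.
Then V_CE = 15 − 2.67×8.2 − 2.69×1.2 = -10.1 V < 0.2 V — the active assumption fails.
Re-solve with V_CE = 0.2 V. KCL at the emitter: V_E/R_E = (V_BB−0.7−V_E)/R_B + (V_CC−0.2−V_E)/R_C, giving V_E = 2.03 V.
I_C = (V_CC − 0.2 − V_E)/R_C = (14.8 − 2.03)/8.2 = 1.56 mA.
Check: I_B = (3.4 − 2.03)/10 = 0.137 mA, and β·I_B = 20.5 mA > I_C, confirming saturation.

saturation; I_C ≈ 1.6 mA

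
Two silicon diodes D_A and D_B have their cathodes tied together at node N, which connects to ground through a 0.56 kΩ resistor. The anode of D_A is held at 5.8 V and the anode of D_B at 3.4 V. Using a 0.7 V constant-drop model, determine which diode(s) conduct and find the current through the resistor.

Only D_A conducts; I_R ≈ 9.1 mA

Assume both conduct. Then node N would need to be at both 5.8−0.7 = 5.1 V and 3.4−0.7 = 2.7 V, which is impossible.
Assume only D_A conducts: V_N = 5.8 − 0.7 = 5.1 V, so I_R = 5.1/0.56 = 9.11 mA.
Check D_B: its anode-to-cathode voltage is 3.4 − 5.1 = -1.7 V < 0.7 V, so it is off. The assumption is consistent.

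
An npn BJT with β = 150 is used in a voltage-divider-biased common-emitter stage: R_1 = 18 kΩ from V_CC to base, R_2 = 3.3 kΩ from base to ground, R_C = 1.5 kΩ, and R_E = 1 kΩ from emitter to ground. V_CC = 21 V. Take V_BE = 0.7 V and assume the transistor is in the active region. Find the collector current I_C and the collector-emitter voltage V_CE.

I_C ≈ 2.5 mA, V_CE ≈ 15 V

Thevenize the base divider: V_Th = V_CC·R_2/(R_1+R_2) = 21×3.3/21.3 = 3.25 V, R_Th = R_1‖R_2 = 2.79 kΩ.
Base-emitter loop: V_Th = I_B·R_Th + V_BE + (β+1)I_B·R_E, so I_B = (3.25 − 0.7) / (2.79 + 151×1) = 0.0166 mA.
I_C = β·I_B = 150×0.0166 = 2.49 mA, and I_E = (β+1)I_B = 2.51 mA.
V_CE = V_CC − I_C·R_C − I_E·R_E = 21 − 2.49×1.5 − 2.51×1 = 14.8 V.
V_CE = 14.8 V > 0.2 V confirms active-region operation.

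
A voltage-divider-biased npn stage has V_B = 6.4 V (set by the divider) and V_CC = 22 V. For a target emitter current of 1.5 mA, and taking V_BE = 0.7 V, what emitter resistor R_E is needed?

V_E = V_B − V_BE = 6.4 − 0.7 = 5.7 V.
R_E = V_E / I_E = 5.7 / 1.5 = 3.8 kΩ.

R_E ≈ 3.8 kΩ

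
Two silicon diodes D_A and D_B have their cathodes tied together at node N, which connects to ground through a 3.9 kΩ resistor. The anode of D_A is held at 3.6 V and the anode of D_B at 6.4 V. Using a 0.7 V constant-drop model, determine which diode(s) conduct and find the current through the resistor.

Only D_B conducts; I_R ≈ 1.5 mA

Assume both conduct. Then node N would need to be at both 3.6−0.7 = 2.9 V and 6.4−0.7 = 5.7 V, which is impossible.
Assume only D_B conducts: V_N = 6.4 − 0.7 = 5.7 V, so I_R = 5.7/3.9 = 1.46 mA.
Check D_A: its anode-to-cathode voltage is 3.6 − 5.7 = -2.1 V < 0.7 V, so it is off. The assumption is consistent.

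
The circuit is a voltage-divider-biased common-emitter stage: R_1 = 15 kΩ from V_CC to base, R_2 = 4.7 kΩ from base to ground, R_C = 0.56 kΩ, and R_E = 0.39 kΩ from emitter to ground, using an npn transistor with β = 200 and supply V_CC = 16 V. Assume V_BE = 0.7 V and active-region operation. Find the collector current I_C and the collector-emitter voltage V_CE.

I_C ≈ 7.6 mA, V_CE ≈ 8.8 V

Thevenize the base divider: V_Th = V_CC·R_2/(R_1+R_2) = 16×4.7/19.7 = 3.82 V, R_Th = R_1‖R_2 = 3.58 kΩ.
Base-emitter loop: V_Th = I_B·R_Th + V_BE + (β+1)I_B·R_E, so I_B = (3.82 − 0.7) / (3.58 + 201×0.39) = 0.038 mA.
I_C = β·I_B = 200×0.038 = 7.61 mA, and I_E = (β+1)I_B = 7.64 mA.
V_CE = V_CC − I_C·R_C − I_E·R_E = 16 − 7.61×0.56 − 7.64×0.39 = 8.76 V.
V_CE = 8.76 V > 0.2 V confirms active-region operation.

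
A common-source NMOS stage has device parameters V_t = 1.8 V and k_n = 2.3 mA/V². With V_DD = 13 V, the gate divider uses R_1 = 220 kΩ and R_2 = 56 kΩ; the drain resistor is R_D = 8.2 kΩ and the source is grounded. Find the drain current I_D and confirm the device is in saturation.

V_G = V_DD·R_2/(R_1+R_2) = 13×56/276 = 2.64 V. With the source grounded, V_GS = V_G = 2.64 V.
Assume saturation: I_D = (k_n/2)(V_GS − V_t)² = (2.3/2)×(2.64 − 1.8)² = 1.15×0.838² = 0.807 mA.
V_DS = V_DD − I_D·R_D = 13 − 0.807×8.2 = 6.38 V.
Saturation requires V_DS ≥ V_GS − V_t = 0.838 V; 6.38 ≥ 0.838 ✓.

I_D ≈ 0.81 mA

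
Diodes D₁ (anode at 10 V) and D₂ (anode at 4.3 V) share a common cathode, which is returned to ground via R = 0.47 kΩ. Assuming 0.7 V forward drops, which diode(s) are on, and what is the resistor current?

Assume both conduct. Then node N would need to be at both 10−0.7 = 9.3 V and 4.3−0.7 = 3.6 V, which is impossible.
Assume only D₁ conducts: V_N = 10 − 0.7 = 9.3 V, so I_R = 9.3/0.47 = 19.8 mA.
Check D₂: its anode-to-cathode voltage is 4.3 − 9.3 = -5 V < 0.7 V, so it is off. The assumption is consistent.

Only D₁ conducts; I_R ≈ 20 mA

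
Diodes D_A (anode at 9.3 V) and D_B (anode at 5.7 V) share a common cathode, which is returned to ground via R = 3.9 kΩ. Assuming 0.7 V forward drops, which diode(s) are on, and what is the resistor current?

Assume both conduct. Then node N would need to be at both 9.3−0.7 = 8.6 V and 5.7−0.7 = 5 V, which is impossible.
Assume only D_A conducts: V_N = 9.3 − 0.7 = 8.6 V, so I_R = 8.6/3.9 = 2.21 mA.
Check D_B: its anode-to-cathode voltage is 5.7 − 8.6 = -2.9 V < 0.7 V, so it is off. The assumption is consistent.

Only D_A conducts; I_R ≈ 2.2 mA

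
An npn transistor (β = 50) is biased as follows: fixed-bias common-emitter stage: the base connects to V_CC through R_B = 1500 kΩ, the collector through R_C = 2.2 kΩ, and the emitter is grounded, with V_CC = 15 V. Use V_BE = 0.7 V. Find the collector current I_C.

Base loop: V_CC = I_B·R_B + V_BE, so I_B = (15 − 0.7)/1500 kΩ = 0.00953 mA.
In the active region I_C = β·I_B = 50 × 0.00953 = 0.477 mA.
Collector loop: V_CE = V_CC − I_C·R_C = 15 − 0.477×2.2 = 14 V.
Since V_CE = 14 V > V_CE(sat) ≈ 0.2 V, the transistor is in the active region as assumed.

I_C ≈ 0.48 mA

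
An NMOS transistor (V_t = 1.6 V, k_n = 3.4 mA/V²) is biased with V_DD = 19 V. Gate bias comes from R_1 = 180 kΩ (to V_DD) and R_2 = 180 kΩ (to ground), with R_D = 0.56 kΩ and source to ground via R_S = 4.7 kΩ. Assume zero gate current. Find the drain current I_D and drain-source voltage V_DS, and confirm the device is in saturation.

V_G = V_DD·R_2/(R_1+R_2) = 19×180/360 = 9.5 V.
Assume saturation: I_D = (k_n/2)(V_GS − V_t)² with V_GS = V_G − I_D·R_S = 9.5 − 4.7·I_D.
Substituting gives 37.6·I_D² − 127·I_D + 106 = 0, with roots I_D = 1.48 or 1.91 mA.
The root I_D = 1.91 mA gives V_GS = 0.541 V ≤ V_t, so take I_D = 1.48 mA.
Then V_GS = 2.53 V and V_DS = V_DD − I_D(R_D+R_S) = 19 − 1.48×5.26 = 11.2 V.
Saturation requires V_DS ≥ V_GS − V_t = 0.934 V; 11.2 ≥ 0.934 ✓.

I_D ≈ 1.5 mA, V_DS ≈ 11 V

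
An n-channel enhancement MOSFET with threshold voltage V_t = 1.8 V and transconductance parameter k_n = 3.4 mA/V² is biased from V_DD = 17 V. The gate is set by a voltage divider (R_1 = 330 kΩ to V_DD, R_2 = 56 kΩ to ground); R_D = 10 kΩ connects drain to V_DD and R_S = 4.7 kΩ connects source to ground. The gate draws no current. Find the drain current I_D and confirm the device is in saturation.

V_G = V_DD·R_2/(R_1+R_2) = 17×56/386 = 2.47 V.
Assume saturation: I_D = (k_n/2)(V_GS − V_t)² with V_GS = V_G − I_D·R_S = 2.47 − 4.7·I_D.
Substituting gives 37.6·I_D² − 11.6·I_D + 0.755 = 0, with roots I_D = 0.0922 or 0.218 mA.
The root I_D = 0.218 mA gives V_GS = 1.44 V ≤ V_t, so take I_D = 0.0922 mA.
Then V_GS = 2.03 V and V_DS = V_DD − I_D(R_D+R_S) = 17 − 0.0922×14.7 = 15.6 V.
Saturation requires V_DS ≥ V_GS − V_t = 0.233 V; 15.6 ≥ 0.233 ✓.

I_D ≈ 0.092 mA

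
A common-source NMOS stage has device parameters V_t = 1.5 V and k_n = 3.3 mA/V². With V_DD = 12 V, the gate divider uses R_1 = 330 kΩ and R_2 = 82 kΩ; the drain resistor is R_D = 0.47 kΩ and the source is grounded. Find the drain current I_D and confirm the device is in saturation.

I_D ≈ 1.3 mA

V_G = V_DD·R_2/(R_1+R_2) = 12×82/412 = 2.39 V. With the source grounded, V_GS = V_G = 2.39 V.
Assume saturation: I_D = (k_n/2)(V_GS − V_t)² = (3.3/2)×(2.39 − 1.5)² = 1.65×0.888² = 1.3 mA.
V_DS = V_DD − I_D·R_D = 12 − 1.3×0.47 = 11.4 V.
Saturation requires V_DS ≥ V_GS − V_t = 0.888 V; 11.4 ≥ 0.888 ✓.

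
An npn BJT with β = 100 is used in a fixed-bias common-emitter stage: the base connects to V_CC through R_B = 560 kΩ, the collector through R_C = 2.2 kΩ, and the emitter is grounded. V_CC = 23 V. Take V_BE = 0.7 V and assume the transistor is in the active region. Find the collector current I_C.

I_C ≈ 4 mA

Base loop: V_CC = I_B·R_B + V_BE, so I_B = (23 − 0.7)/560 kΩ = 0.0398 mA.
In the active region I_C = β·I_B = 100 × 0.0398 = 3.98 mA.
Collector loop: V_CE = V_CC − I_C·R_C = 23 − 3.98×2.2 = 14.2 V.
Since V_CE = 14.2 V > V_CE(sat) ≈ 0.2 V, the transistor is in the active region as assumed.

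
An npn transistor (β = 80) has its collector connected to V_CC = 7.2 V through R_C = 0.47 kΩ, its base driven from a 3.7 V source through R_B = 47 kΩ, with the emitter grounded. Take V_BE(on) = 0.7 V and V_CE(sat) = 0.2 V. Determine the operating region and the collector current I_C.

active; I_C ≈ 5.1 mA

Assume active. Base-emitter loop: I_B = (V_BB − V_BE)/R_B = (3.7 − 0.7)/47 = 0.0638 mA.
I_C = β·I_B = 80×0.0638 = 5.11 mA.
V_CE = V_CC − I_C·R_C = 7.2 − 5.11×0.47 = 4.8 V > V_CE(sat), so the active-region assumption holds.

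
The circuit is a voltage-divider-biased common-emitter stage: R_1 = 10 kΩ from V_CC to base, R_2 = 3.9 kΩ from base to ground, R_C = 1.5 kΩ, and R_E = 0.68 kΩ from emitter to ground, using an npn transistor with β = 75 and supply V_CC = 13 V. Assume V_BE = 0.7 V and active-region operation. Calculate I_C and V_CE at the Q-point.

Thevenize the base divider: V_Th = V_CC·R_2/(R_1+R_2) = 13×3.9/13.9 = 3.65 V, R_Th = R_1‖R_2 = 2.81 kΩ.
Base-emitter loop: V_Th = I_B·R_Th + V_BE + (β+1)I_B·R_E, so I_B = (3.65 − 0.7) / (2.81 + 76×0.68) = 0.0541 mA.
I_C = β·I_B = 75×0.0541 = 4.06 mA, and I_E = (β+1)I_B = 4.11 mA.
V_CE = V_CC − I_C·R_C − I_E·R_E = 13 − 4.06×1.5 − 4.11×0.68 = 4.12 V.
V_CE = 4.12 V > 0.2 V confirms active-region operation.

I_C ≈ 4.1 mA, V_CE ≈ 4.1 V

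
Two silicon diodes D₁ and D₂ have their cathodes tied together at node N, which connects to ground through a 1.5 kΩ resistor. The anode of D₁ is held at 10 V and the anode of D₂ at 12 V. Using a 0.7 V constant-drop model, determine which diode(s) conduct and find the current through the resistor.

Only D₂ conducts; I_R ≈ 7.5 mA

Assume both conduct. Then node N would need to be at both 10−0.7 = 9.3 V and 12−0.7 = 11.3 V, which is impossible.
Assume only D₂ conducts: V_N = 12 − 0.7 = 11.3 V, so I_R = 11.3/1.5 = 7.53 mA.
Check D₁: its anode-to-cathode voltage is 10 − 11.3 = -1.3 V < 0.7 V, so it is off. The assumption is consistent.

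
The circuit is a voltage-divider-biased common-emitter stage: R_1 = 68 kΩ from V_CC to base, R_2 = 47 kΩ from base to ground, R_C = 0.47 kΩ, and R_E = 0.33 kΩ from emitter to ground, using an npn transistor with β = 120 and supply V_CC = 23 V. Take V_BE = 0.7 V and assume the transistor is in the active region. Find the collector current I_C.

I_C ≈ 15 mA

Thevenize the base divider: V_Th = V_CC·R_2/(R_1+R_2) = 23×47/115 = 9.4 V, R_Th = R_1‖R_2 = 27.8 kΩ.
Base-emitter loop: V_Th = I_B·R_Th + V_BE + (β+1)I_B·R_E, so I_B = (9.4 − 0.7) / (27.8 + 121×0.33) = 0.128 mA.
I_C = β·I_B = 120×0.128 = 15.4 mA, and I_E = (β+1)I_B = 15.5 mA.
V_CE = V_CC − I_C·R_C − I_E·R_E = 23 − 15.4×0.47 − 15.5×0.33 = 10.6 V.
V_CE = 10.6 V > 0.2 V confirms active-region operation.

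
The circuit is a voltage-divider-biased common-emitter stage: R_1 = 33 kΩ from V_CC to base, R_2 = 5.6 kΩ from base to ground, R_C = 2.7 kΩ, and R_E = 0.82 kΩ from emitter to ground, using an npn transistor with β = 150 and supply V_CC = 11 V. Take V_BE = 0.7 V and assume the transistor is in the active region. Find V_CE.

Thevenize the base divider: V_Th = V_CC·R_2/(R_1+R_2) = 11×5.6/38.6 = 1.6 V, R_Th = R_1‖R_2 = 4.79 kΩ.
Base-emitter loop: V_Th = I_B·R_Th + V_BE + (β+1)I_B·R_E, so I_B = (1.6 − 0.7) / (4.79 + 151×0.82) = 0.00697 mA.
I_C = β·I_B = 150×0.00697 = 1.04 mA, and I_E = (β+1)I_B = 1.05 mA.
V_CE = V_CC − I_C·R_C − I_E·R_E = 11 − 1.04×2.7 − 1.05×0.82 = 7.32 V.
V_CE = 7.32 V > 0.2 V confirms active-region operation.

V_CE ≈ 7.3 V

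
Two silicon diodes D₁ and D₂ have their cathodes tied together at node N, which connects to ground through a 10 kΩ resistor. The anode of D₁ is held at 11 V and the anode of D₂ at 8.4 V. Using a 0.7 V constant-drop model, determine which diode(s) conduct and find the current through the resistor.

Assume both conduct. Then node N would need to be at both 11−0.7 = 10.3 V and 8.4−0.7 = 7.7 V, which is impossible.
Assume only D₁ conducts: V_N = 11 − 0.7 = 10.3 V, so I_R = 10.3/10 = 1.03 mA.
Check D₂: its anode-to-cathode voltage is 8.4 − 10.3 = -1.9 V < 0.7 V, so it is off. The assumption is consistent.

Only D₁ conducts; I_R ≈ 1 mA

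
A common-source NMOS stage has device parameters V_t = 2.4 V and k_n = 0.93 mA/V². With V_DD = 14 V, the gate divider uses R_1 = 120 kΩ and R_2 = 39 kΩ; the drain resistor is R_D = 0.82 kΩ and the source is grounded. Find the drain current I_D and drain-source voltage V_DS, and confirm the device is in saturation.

I_D ≈ 0.5 mA, V_DS ≈ 14 V

V_G = V_DD·R_2/(R_1+R_2) = 14×39/159 = 3.43 V. With the source grounded, V_GS = V_G = 3.43 V.
Assume saturation: I_D = (k_n/2)(V_GS − V_t)² = (0.93/2)×(3.43 − 2.4)² = 0.465×1.03² = 0.497 mA.
V_DS = V_DD − I_D·R_D = 14 − 0.497×0.82 = 13.6 V.
Saturation requires V_DS ≥ V_GS − V_t = 1.03 V; 13.6 ≥ 1.03 ✓.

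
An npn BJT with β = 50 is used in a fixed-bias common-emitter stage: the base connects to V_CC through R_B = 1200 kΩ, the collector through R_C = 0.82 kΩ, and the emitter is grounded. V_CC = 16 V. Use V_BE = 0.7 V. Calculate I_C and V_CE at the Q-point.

I_C ≈ 0.64 mA, V_CE ≈ 15 V

Base loop: V_CC = I_B·R_B + V_BE, so I_B = (16 − 0.7)/1200 kΩ = 0.0128 mA.
In the active region I_C = β·I_B = 50 × 0.0128 = 0.638 mA.
Collector loop: V_CE = V_CC − I_C·R_C = 16 − 0.638×0.82 = 15.5 V.
Since V_CE = 15.5 V > V_CE(sat) ≈ 0.2 V, the transistor is in the active region as assumed.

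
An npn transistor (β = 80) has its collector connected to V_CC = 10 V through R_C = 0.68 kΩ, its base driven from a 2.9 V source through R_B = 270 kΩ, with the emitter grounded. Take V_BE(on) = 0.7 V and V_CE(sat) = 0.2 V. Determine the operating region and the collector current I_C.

Assume active. Base-emitter loop: I_B = (V_BB − V_BE)/R_B = (2.9 − 0.7)/270 = 0.00815 mA.
I_C = β·I_B = 80×0.00815 = 0.652 mA.
V_CE = V_CC − I_C·R_C = 10 − 0.652×0.68 = 9.56 V > V_CE(sat), so the active-region assumption holds.

active; I_C ≈ 0.65 mA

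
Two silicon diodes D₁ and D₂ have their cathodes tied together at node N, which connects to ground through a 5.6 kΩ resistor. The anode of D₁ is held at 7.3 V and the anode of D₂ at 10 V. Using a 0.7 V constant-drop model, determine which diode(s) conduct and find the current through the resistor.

Assume both conduct. Then node N would need to be at both 7.3−0.7 = 6.6 V and 10−0.7 = 9.3 V, which is impossible.
Assume only D₂ conducts: V_N = 10 − 0.7 = 9.3 V, so I_R = 9.3/5.6 = 1.66 mA.
Check D₁: its anode-to-cathode voltage is 7.3 − 9.3 = -2 V < 0.7 V, so it is off. The assumption is consistent.

Only D₂ conducts; I_R ≈ 1.7 mA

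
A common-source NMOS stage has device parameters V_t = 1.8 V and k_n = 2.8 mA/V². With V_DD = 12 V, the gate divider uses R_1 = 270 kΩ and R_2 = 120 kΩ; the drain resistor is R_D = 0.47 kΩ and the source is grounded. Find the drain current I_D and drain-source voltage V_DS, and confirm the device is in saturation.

I_D ≈ 5 mA, V_DS ≈ 9.6 V

V_G = V_DD·R_2/(R_1+R_2) = 12×120/390 = 3.69 V. With the source grounded, V_GS = V_G = 3.69 V.
Assume saturation: I_D = (k_n/2)(V_GS − V_t)² = (2.8/2)×(3.69 − 1.8)² = 1.4×1.89² = 5.01 mA.
V_DS = V_DD − I_D·R_D = 12 − 5.01×0.47 = 9.64 V.
Saturation requires V_DS ≥ V_GS − V_t = 1.89 V; 9.64 ≥ 1.89 ✓.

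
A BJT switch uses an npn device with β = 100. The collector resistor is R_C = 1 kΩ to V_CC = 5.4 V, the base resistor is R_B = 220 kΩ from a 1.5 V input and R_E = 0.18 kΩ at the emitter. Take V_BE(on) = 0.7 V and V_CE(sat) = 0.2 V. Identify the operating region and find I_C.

Assume active. Base-emitter loop: I_B = (V_BB − V_BE)/(R_B + (β+1)R_E) = (1.5 − 0.7)/(220 + 101×0.18) = 0.00336 mA.
I_C = β·I_B = 100×0.00336 = 0.336 mA.
V_CE = V_CC − I_C·R_C − I_E·R_E = 5.4 − 0.336×1 − 0.339×0.18 = 5 V > V_CE(sat), so the active-region assumption holds.

active; I_C ≈ 0.34 mA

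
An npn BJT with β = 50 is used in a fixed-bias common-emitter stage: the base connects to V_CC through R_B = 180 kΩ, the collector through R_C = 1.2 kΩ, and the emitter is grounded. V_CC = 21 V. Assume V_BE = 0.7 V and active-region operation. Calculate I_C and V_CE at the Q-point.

I_C ≈ 5.6 mA, V_CE ≈ 14 V

Base loop: V_CC = I_B·R_B + V_BE, so I_B = (21 − 0.7)/180 kΩ = 0.113 mA.
In the active region I_C = β·I_B = 50 × 0.113 = 5.64 mA.
Collector loop: V_CE = V_CC − I_C·R_C = 21 − 5.64×1.2 = 14.2 V.
Since V_CE = 14.2 V > V_CE(sat) ≈ 0.2 V, the transistor is in the active region as assumed.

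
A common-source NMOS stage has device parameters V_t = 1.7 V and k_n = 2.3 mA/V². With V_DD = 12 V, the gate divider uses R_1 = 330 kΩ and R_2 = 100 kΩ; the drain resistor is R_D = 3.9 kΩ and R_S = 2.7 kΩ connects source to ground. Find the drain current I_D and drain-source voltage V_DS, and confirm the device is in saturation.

V_G = V_DD·R_2/(R_1+R_2) = 12×100/430 = 2.79 V.
Assume saturation: I_D = (k_n/2)(V_GS − V_t)² with V_GS = V_G − I_D·R_S = 2.79 − 2.7·I_D.
Substituting gives 8.38·I_D² − 7.77·I_D + 1.37 = 0, with roots I_D = 0.236 or 0.691 mA.
The root I_D = 0.691 mA gives V_GS = 0.925 V ≤ V_t, so take I_D = 0.236 mA.
Then V_GS = 2.15 V and V_DS = V_DD − I_D(R_D+R_S) = 12 − 0.236×6.6 = 10.4 V.
Saturation requires V_DS ≥ V_GS − V_t = 0.453 V; 10.4 ≥ 0.453 ✓.

I_D ≈ 0.24 mA, V_DS ≈ 10 V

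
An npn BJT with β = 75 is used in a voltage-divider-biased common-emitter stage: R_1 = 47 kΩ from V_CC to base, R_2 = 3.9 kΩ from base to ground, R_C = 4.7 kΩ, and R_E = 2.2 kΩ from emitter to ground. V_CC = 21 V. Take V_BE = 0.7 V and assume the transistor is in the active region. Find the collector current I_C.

Thevenize the base divider: V_Th = V_CC·R_2/(R_1+R_2) = 21×3.9/50.9 = 1.61 V, R_Th = R_1‖R_2 = 3.6 kΩ.
Base-emitter loop: V_Th = I_B·R_Th + V_BE + (β+1)I_B·R_E, so I_B = (1.61 − 0.7) / (3.6 + 76×2.2) = 0.00532 mA.
I_C = β·I_B = 75×0.00532 = 0.399 mA, and I_E = (β+1)I_B = 0.404 mA.
V_CE = V_CC − I_C·R_C − I_E·R_E = 21 − 0.399×4.7 − 0.404×2.2 = 18.2 V.
V_CE = 18.2 V > 0.2 V confirms active-region operation.

I_C ≈ 0.4 mA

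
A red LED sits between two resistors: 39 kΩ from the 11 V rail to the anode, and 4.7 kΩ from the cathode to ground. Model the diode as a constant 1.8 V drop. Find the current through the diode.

The two resistors are in series with the diode, so KVL gives 11 = I·39 + 1.8 + I·4.7.
I = (11 − 1.8) / (39 + 4.7) kΩ = 9.2 / 43.7 = 0.211 mA.

I ≈ 0.21 mA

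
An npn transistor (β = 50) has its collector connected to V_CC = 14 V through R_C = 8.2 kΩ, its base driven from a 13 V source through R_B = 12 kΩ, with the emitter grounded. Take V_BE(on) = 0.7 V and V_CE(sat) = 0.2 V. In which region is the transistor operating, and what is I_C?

saturation; I_C ≈ 1.7 mA

Assume active: I_B = (13 − 0.7)/12 = 1.03 mA, giving I_C = β·I_B = 51.3 mA.
But then V_CE = 14 − 51.3×8.2 = -406 V < V_CE(sat) = 0.2 V — impossible in the active region.
So the transistor is saturated. With V_CE = 0.2 V, I_C = (V_CC − 0.2)/R_C = 13.8/8.2 = 1.68 mA.
Check: β·I_B = 51.3 mA > I_C = 1.68 mA, confirming saturation.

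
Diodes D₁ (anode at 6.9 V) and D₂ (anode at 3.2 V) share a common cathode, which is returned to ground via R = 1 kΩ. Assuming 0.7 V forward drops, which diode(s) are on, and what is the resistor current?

Only D₁ conducts; I_R ≈ 6.2 mA

Assume both conduct. Then node N would need to be at both 6.9−0.7 = 6.2 V and 3.2−0.7 = 2.5 V, which is impossible.
Assume only D₁ conducts: V_N = 6.9 − 0.7 = 6.2 V, so I_R = 6.2/1 = 6.2 mA.
Check D₂: its anode-to-cathode voltage is 3.2 − 6.2 = -3 V < 0.7 V, so it is off. The assumption is consistent.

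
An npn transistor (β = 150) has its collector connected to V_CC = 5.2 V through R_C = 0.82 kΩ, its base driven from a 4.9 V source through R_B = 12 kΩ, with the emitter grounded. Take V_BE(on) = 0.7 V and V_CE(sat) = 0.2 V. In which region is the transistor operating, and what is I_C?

Assume active: I_B = (4.9 − 0.7)/12 = 0.35 mA, giving I_C = β·I_B = 52.5 mA.
But then V_CE = 5.2 − 52.5×0.82 = -37.9 V < V_CE(sat) = 0.2 V — impossible in the active region.
So the transistor is saturated. With V_CE = 0.2 V, I_C = (V_CC − 0.2)/R_C = 5/0.82 = 6.1 mA.
Check: β·I_B = 52.5 mA > I_C = 6.1 mA, confirming saturation.

saturation; I_C ≈ 6.1 mA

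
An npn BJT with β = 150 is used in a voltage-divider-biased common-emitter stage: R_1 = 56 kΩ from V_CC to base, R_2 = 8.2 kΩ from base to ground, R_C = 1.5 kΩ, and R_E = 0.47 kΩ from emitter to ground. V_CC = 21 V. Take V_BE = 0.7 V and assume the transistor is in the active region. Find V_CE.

V_CE ≈ 13 V

Thevenize the base divider: V_Th = V_CC·R_2/(R_1+R_2) = 21×8.2/64.2 = 2.68 V, R_Th = R_1‖R_2 = 7.15 kΩ.
Base-emitter loop: V_Th = I_B·R_Th + V_BE + (β+1)I_B·R_E, so I_B = (2.68 − 0.7) / (7.15 + 151×0.47) = 0.0254 mA.
I_C = β·I_B = 150×0.0254 = 3.81 mA, and I_E = (β+1)I_B = 3.83 mA.
V_CE = V_CC − I_C·R_C − I_E·R_E = 21 − 3.81×1.5 − 3.83×0.47 = 13.5 V.
V_CE = 13.5 V > 0.2 V confirms active-region operation.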